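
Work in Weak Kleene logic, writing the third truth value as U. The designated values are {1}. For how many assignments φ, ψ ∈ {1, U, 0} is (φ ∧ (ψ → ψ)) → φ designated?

Designated under: (φ=1, ψ=1); (φ=1, ψ=0); (φ=0, ψ=1); (φ=0, ψ=0).

4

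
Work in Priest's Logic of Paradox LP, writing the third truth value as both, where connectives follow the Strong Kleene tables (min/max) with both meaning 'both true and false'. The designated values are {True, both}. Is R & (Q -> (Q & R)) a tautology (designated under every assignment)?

No

Countermodel: R=False, Q=True gives False, which is not designated.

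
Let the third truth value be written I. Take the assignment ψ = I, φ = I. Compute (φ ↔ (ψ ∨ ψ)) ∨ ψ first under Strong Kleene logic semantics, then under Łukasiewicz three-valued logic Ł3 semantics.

I; T

In Strong Kleene logic: ψ ∨ ψ = I ∨ I = I
φ ↔ (ψ ∨ ψ) = I ↔ I = I
(φ ↔ (ψ ∨ ψ)) ∨ ψ = I ∨ I = I
In Łukasiewicz three-valued logic Ł3: ψ ∨ ψ = I ∨ I = I
φ ↔ (ψ ∨ ψ) = I ↔ I = T  [1 − |½−½|]
(φ ↔ (ψ ∨ ψ)) ∨ ψ = T ∨ I = T
They differ because Strong Kleene logic and Łukasiewicz three-valued logic Ł3 treat I differently under implication.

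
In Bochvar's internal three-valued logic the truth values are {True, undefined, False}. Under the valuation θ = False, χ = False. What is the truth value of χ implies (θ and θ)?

θ and θ = False and False = False
χ implies (θ and θ) = False implies False = True

True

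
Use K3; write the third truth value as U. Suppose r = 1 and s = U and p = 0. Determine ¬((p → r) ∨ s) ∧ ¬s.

p → r = 0 → 1 = 1
(p → r) ∨ s = 1 ∨ U = 1
¬((p → r) ∨ s) = ¬1 = 0
¬s = ¬U = U
¬((p → r) ∨ s) ∧ ¬s = 0 ∧ U = 0

0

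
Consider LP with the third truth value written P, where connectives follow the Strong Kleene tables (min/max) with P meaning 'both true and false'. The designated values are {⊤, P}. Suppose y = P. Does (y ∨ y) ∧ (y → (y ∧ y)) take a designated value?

Yes

y ∨ y = P ∨ P = P
y ∧ y = P ∧ P = P
y → (y ∧ y) = P → P = P  [¬P ∨ P]
(y ∨ y) ∧ (y → (y ∧ y)) = P ∧ P = P
P ∈ {⊤, P}.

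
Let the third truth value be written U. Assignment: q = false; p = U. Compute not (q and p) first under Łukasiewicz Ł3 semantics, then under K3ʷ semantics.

In Łukasiewicz Ł3: q and p = false and U = false
not (q and p) = not false = true
In K3ʷ: q and p = false and U = U
not (q and p) = not U = U
They differ because Łukasiewicz Ł3 and K3ʷ treat U differently under the binary connectives.

true; U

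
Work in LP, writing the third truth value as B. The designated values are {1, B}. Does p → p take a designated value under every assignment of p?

Every assignment of p over {1, B, 0} gives a value in {1, B}.
In particular, with p=B: p → p = B.

Yes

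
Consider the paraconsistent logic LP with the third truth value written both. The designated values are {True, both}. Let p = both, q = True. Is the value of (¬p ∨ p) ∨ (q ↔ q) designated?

Yes

¬p = ¬both = both
¬p ∨ p = both ∨ both = both
q ↔ q = True ↔ True = True
(¬p ∨ p) ∨ (q ↔ q) = both ∨ True = True
True ∈ {True, both}.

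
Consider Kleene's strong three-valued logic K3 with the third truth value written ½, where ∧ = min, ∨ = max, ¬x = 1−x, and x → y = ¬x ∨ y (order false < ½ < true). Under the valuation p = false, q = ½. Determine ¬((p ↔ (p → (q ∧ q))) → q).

false

q ∧ q = ½ ∧ ½ = ½
p → (q ∧ q) = false → ½ = true  [¬false ∨ ½]
p ↔ (p → (q ∧ q)) = false ↔ true = false
(p ↔ (p → (q ∧ q))) → q = false → ½ = true
¬((p ↔ (p → (q ∧ q))) → q) = ¬true = false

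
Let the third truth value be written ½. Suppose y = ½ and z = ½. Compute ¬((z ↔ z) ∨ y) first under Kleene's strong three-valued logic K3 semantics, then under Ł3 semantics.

In Kleene's strong three-valued logic K3: z ↔ z = ½ ↔ ½ = ½
(z ↔ z) ∨ y = ½ ∨ ½ = ½
¬((z ↔ z) ∨ y) = ¬½ = ½
In Ł3: z ↔ z = ½ ↔ ½ = true
(z ↔ z) ∨ y = true ∨ ½ = true
¬((z ↔ z) ∨ y) = ¬true = false
They differ because Kleene's strong three-valued logic K3 and Ł3 treat ½ differently under implication.

½; false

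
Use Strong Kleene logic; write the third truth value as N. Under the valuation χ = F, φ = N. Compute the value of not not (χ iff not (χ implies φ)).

T

χ implies φ = F implies N = T  [not F or N]
not (χ implies φ) = not T = F
χ iff not (χ implies φ) = F iff F = T
not (χ iff not (χ implies φ)) = not T = F
not not (χ iff not (χ implies φ)) = not F = T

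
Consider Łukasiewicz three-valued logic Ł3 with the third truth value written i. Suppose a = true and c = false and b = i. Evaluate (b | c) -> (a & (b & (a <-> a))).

true

b | c = i | false = i
a <-> a = true <-> true = true
b & (a <-> a) = i & true = i
a & (b & (a <-> a)) = true & i = i
(b | c) -> (a & (b & (a <-> a))) = i -> i = true  [min(1, 1−½+½)]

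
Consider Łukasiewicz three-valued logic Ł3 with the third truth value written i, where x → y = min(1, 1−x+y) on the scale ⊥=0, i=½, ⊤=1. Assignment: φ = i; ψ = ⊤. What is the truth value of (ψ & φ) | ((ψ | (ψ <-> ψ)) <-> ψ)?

ψ & φ = ⊤ & i = i
ψ <-> ψ = ⊤ <-> ⊤ = ⊤
ψ | (ψ <-> ψ) = ⊤ | ⊤ = ⊤
(ψ | (ψ <-> ψ)) <-> ψ = ⊤ <-> ⊤ = ⊤
(ψ & φ) | ((ψ | (ψ <-> ψ)) <-> ψ) = i | ⊤ = ⊤

⊤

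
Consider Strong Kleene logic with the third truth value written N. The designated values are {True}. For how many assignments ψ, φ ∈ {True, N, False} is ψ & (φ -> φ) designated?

2

Designated under: (ψ=True, φ=True); (ψ=True, φ=False).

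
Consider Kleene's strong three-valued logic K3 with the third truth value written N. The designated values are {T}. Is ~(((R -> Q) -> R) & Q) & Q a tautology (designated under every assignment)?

No

Countermodel: R=T, Q=T gives F, which is not designated.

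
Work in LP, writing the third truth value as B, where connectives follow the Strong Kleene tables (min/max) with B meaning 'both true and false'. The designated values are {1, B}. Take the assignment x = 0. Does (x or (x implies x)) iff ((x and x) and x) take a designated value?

x implies x = 0 implies 0 = 1
x or (x implies x) = 0 or 1 = 1
x and x = 0 and 0 = 0
(x and x) and x = 0 and 0 = 0
(x or (x implies x)) iff ((x and x) and x) = 1 iff 0 = 0
0 ∉ {1, B}.

No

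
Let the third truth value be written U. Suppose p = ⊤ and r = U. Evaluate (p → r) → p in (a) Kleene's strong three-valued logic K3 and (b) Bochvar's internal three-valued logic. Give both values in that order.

⊤; U

In Kleene's strong three-valued logic K3: p → r = ⊤ → U = U  [¬⊤ ∨ U]
(p → r) → p = U → ⊤ = ⊤
In Bochvar's internal three-valued logic: p → r = ⊤ → U = U  [any arg is the third value ⇒ result is the third value]
(p → r) → p = U → ⊤ = U
They differ because Kleene's strong three-valued logic K3 and Bochvar's internal three-valued logic treat U differently under the binary connectives.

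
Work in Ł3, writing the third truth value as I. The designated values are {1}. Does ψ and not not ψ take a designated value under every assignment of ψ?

No

Countermodel: ψ=I gives I, which is not designated.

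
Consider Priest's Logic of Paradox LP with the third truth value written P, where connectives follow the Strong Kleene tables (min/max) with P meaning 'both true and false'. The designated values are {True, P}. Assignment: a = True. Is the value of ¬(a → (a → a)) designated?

No

a → a = True → True = True
a → (a → a) = True → True = True
¬(a → (a → a)) = ¬True = False
False ∉ {True, P}.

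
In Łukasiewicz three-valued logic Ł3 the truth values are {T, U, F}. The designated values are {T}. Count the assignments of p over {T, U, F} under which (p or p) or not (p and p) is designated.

2

p=T: T ✓
p=U: U ·
p=F: T ✓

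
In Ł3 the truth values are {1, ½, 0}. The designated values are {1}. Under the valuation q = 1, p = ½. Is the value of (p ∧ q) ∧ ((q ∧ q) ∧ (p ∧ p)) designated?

p ∧ q = ½ ∧ 1 = ½
q ∧ q = 1 ∧ 1 = 1
p ∧ p = ½ ∧ ½ = ½
(q ∧ q) ∧ (p ∧ p) = 1 ∧ ½ = ½
(p ∧ q) ∧ ((q ∧ q) ∧ (p ∧ p)) = ½ ∧ ½ = ½
½ ∉ {1}.

No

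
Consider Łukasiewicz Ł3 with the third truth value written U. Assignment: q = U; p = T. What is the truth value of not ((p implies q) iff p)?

U

p implies q = T implies U = U  [min(1, 1−1+½)]
(p implies q) iff p = U iff T = U
not ((p implies q) iff p) = not U = U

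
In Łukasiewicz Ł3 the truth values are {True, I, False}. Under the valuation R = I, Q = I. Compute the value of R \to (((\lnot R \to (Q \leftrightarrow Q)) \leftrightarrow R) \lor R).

True

\lnot R = \lnot I = I
Q \leftrightarrow Q = I \leftrightarrow I = True  [1 − |½−½|]
\lnot R \to (Q \leftrightarrow Q) = I \to True = True
(\lnot R \to (Q \leftrightarrow Q)) \leftrightarrow R = True \leftrightarrow I = I
((\lnot R \to (Q \leftrightarrow Q)) \leftrightarrow R) \lor R = I \lor I = I
R \to (((\lnot R \to (Q \leftrightarrow Q)) \leftrightarrow R) \lor R) = I \to I = True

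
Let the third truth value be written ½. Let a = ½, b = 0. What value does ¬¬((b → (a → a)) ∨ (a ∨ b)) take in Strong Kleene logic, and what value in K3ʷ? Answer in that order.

1; ½

In Strong Kleene logic: a → a = ½ → ½ = ½  [¬½ ∨ ½]
b → (a → a) = 0 → ½ = 1
a ∨ b = ½ ∨ 0 = ½
(b → (a → a)) ∨ (a ∨ b) = 1 ∨ ½ = 1
¬((b → (a → a)) ∨ (a ∨ b)) = ¬1 = 0
¬¬((b → (a → a)) ∨ (a ∨ b)) = ¬0 = 1
In K3ʷ: a → a = ½ → ½ = ½
b → (a → a) = 0 → ½ = ½
a ∨ b = ½ ∨ 0 = ½
(b → (a → a)) ∨ (a ∨ b) = ½ ∨ ½ = ½
¬((b → (a → a)) ∨ (a ∨ b)) = ¬½ = ½
¬¬((b → (a → a)) ∨ (a ∨ b)) = ¬½ = ½
They differ because Strong Kleene logic and K3ʷ treat ½ differently under the binary connectives.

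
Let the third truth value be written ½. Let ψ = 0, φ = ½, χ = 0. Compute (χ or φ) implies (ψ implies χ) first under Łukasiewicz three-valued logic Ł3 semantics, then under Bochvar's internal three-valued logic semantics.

1; ½

In Łukasiewicz three-valued logic Ł3: χ or φ = 0 or ½ = ½
ψ implies χ = 0 implies 0 = 1
(χ or φ) implies (ψ implies χ) = ½ implies 1 = 1  [min(1, 1−½+1)]
In Bochvar's internal three-valued logic: χ or φ = 0 or ½ = ½
ψ implies χ = 0 implies 0 = 1
(χ or φ) implies (ψ implies χ) = ½ implies 1 = ½
They differ because Łukasiewicz three-valued logic Ł3 and Bochvar's internal three-valued logic treat ½ differently under the binary connectives.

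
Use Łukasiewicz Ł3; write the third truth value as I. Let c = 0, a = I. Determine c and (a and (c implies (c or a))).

c or a = 0 or I = I
c implies (c or a) = 0 implies I = 1
a and (c implies (c or a)) = I and 1 = I
c and (a and (c implies (c or a))) = 0 and I = 0

0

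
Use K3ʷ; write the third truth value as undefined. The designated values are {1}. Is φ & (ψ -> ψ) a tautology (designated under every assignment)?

No

Countermodel: φ=1, ψ=undefined gives undefined, which is not designated.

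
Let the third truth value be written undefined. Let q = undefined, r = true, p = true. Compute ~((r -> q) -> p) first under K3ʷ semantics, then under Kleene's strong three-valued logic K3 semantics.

undefined; false

In K3ʷ: r -> q = true -> undefined = undefined  [any arg is the third value ⇒ result is the third value]
(r -> q) -> p = undefined -> true = undefined
~((r -> q) -> p) = ~undefined = undefined
In Kleene's strong three-valued logic K3: r -> q = true -> undefined = undefined  [~true | undefined]
(r -> q) -> p = undefined -> true = true
~((r -> q) -> p) = ~true = false
They differ because K3ʷ and Kleene's strong three-valued logic K3 treat undefined differently under the binary connectives.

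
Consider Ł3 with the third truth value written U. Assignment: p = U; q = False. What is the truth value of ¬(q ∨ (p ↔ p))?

p ↔ p = U ↔ U = True
q ∨ (p ↔ p) = False ∨ True = True
¬(q ∨ (p ↔ p)) = ¬True = False

False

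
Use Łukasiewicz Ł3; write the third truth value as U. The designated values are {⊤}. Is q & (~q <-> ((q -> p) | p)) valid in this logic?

Countermodel: q=⊤, p=⊤ gives ⊥, which is not designated.

No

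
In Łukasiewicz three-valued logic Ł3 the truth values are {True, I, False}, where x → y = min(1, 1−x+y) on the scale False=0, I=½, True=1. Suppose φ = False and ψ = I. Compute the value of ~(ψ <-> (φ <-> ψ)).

φ <-> ψ = False <-> I = I  [1 − |0−½|]
ψ <-> (φ <-> ψ) = I <-> I = True
~(ψ <-> (φ <-> ψ)) = ~True = False

False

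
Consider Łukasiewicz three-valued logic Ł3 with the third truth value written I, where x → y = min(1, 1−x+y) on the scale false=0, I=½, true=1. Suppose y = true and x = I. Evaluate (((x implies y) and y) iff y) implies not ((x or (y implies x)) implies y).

x implies y = I implies true = true  [min(1, 1−½+1)]
(x implies y) and y = true and true = true
((x implies y) and y) iff y = true iff true = true
y implies x = true implies I = I
x or (y implies x) = I or I = I
(x or (y implies x)) implies y = I implies true = true
not ((x or (y implies x)) implies y) = not true = false
(((x implies y) and y) iff y) implies not ((x or (y implies x)) implies y) = true implies false = false

false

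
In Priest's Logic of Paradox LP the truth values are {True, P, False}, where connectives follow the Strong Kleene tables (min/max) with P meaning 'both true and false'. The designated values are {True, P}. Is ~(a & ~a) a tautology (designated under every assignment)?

Yes

Every assignment of a over {True, P, False} gives a value in {True, P}.
In particular, with a=P: ~(a & ~a) = P.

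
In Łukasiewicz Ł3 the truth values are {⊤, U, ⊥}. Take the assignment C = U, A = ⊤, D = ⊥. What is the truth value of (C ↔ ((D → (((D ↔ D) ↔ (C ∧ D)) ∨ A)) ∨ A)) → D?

D ↔ D = ⊥ ↔ ⊥ = ⊤
C ∧ D = U ∧ ⊥ = ⊥
(D ↔ D) ↔ (C ∧ D) = ⊤ ↔ ⊥ = ⊥
((D ↔ D) ↔ (C ∧ D)) ∨ A = ⊥ ∨ ⊤ = ⊤
D → (((D ↔ D) ↔ (C ∧ D)) ∨ A) = ⊥ → ⊤ = ⊤
(D → (((D ↔ D) ↔ (C ∧ D)) ∨ A)) ∨ A = ⊤ ∨ ⊤ = ⊤
C ↔ ((D → (((D ↔ D) ↔ (C ∧ D)) ∨ A)) ∨ A) = U ↔ ⊤ = U
(C ↔ ((D → (((D ↔ D) ↔ (C ∧ D)) ∨ A)) ∨ A)) → D = U → ⊥ = U

U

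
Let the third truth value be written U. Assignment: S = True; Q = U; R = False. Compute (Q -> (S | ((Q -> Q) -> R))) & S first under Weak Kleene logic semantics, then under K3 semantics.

In Weak Kleene logic: Q -> Q = U -> U = U  [any arg is the third value ⇒ result is the third value]
(Q -> Q) -> R = U -> False = U
S | ((Q -> Q) -> R) = True | U = U
Q -> (S | ((Q -> Q) -> R)) = U -> U = U
(Q -> (S | ((Q -> Q) -> R))) & S = U & True = U
In K3: Q -> Q = U -> U = U  [~U | U]
(Q -> Q) -> R = U -> False = U
S | ((Q -> Q) -> R) = True | U = True
Q -> (S | ((Q -> Q) -> R)) = U -> True = True
(Q -> (S | ((Q -> Q) -> R))) & S = True & True = True
They differ because Weak Kleene logic and K3 treat U differently under the binary connectives.

U; True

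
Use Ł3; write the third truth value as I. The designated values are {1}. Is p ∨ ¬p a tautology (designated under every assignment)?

No

Countermodel: p=I gives I, which is not designated.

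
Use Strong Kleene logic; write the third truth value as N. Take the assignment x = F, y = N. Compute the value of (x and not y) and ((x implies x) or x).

not y = not N = N
x and not y = F and N = F
x implies x = F implies F = T
(x implies x) or x = T or F = T
(x and not y) and ((x implies x) or x) = F and T = F

F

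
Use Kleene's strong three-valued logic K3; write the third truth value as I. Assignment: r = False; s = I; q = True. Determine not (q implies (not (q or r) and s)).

q or r = True or False = True
not (q or r) = not True = False
not (q or r) and s = False and I = False
q implies (not (q or r) and s) = True implies False = False
not (q implies (not (q or r) and s)) = not False = True

True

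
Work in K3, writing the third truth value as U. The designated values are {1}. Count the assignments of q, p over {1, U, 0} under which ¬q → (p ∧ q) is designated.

Designated under: (q=1, p=1); (q=1, p=U); (q=1, p=0).

3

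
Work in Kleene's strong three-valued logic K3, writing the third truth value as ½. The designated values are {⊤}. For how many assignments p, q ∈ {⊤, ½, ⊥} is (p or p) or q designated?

Of the 9 assignments, 5 give a value in {⊤}.

5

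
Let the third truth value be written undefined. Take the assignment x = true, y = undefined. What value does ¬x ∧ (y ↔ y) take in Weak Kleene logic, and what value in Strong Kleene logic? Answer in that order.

undefined; false

In Weak Kleene logic: ¬x = ¬true = false
y ↔ y = undefined ↔ undefined = undefined
¬x ∧ (y ↔ y) = false ∧ undefined = undefined
In Strong Kleene logic: ¬x = ¬true = false
y ↔ y = undefined ↔ undefined = undefined
¬x ∧ (y ↔ y) = false ∧ undefined = false
They differ because Weak Kleene logic and Strong Kleene logic treat undefined differently under the binary connectives.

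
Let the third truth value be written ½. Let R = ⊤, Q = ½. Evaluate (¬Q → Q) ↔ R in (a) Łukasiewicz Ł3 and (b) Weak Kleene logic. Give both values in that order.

⊤; ½

In Łukasiewicz Ł3: ¬Q = ¬½ = ½
¬Q → Q = ½ → ½ = ⊤  [min(1, 1−½+½)]
(¬Q → Q) ↔ R = ⊤ ↔ ⊤ = ⊤
In Weak Kleene logic: ¬Q = ¬½ = ½
¬Q → Q = ½ → ½ = ½  [any arg is the third value ⇒ result is the third value]
(¬Q → Q) ↔ R = ½ ↔ ⊤ = ½
They differ because Łukasiewicz Ł3 and Weak Kleene logic treat ½ differently under the binary connectives.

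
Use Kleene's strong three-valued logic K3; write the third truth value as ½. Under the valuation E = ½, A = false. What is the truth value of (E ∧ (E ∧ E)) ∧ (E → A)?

½

E ∧ E = ½ ∧ ½ = ½
E ∧ (E ∧ E) = ½ ∧ ½ = ½
E → A = ½ → false = ½  [¬½ ∨ false]
(E ∧ (E ∧ E)) ∧ (E → A) = ½ ∧ ½ = ½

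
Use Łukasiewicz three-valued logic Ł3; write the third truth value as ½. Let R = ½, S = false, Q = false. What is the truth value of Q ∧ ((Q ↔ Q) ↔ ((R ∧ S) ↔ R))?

Q ↔ Q = false ↔ false = true
R ∧ S = ½ ∧ false = false
(R ∧ S) ↔ R = false ↔ ½ = ½  [1 − |0−½|]
(Q ↔ Q) ↔ ((R ∧ S) ↔ R) = true ↔ ½ = ½
Q ∧ ((Q ↔ Q) ↔ ((R ∧ S) ↔ R)) = false ∧ ½ = false

false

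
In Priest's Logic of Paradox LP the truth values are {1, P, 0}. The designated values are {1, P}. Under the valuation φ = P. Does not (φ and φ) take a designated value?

φ and φ = P and P = P
not (φ and φ) = not P = P
P ∈ {1, P}.

Yes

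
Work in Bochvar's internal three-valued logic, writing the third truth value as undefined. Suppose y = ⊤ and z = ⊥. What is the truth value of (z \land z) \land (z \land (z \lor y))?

z \land z = ⊥ \land ⊥ = ⊥
z \lor y = ⊥ \lor ⊤ = ⊤
z \land (z \lor y) = ⊥ \land ⊤ = ⊥
(z \land z) \land (z \land (z \lor y)) = ⊥ \land ⊥ = ⊥

⊥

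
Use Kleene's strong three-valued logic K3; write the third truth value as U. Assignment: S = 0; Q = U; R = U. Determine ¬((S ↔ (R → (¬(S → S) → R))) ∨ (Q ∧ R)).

S → S = 0 → 0 = 1
¬(S → S) = ¬1 = 0
¬(S → S) → R = 0 → U = 1  [¬0 ∨ U]
R → (¬(S → S) → R) = U → 1 = 1
S ↔ (R → (¬(S → S) → R)) = 0 ↔ 1 = 0
Q ∧ R = U ∧ U = U
(S ↔ (R → (¬(S → S) → R))) ∨ (Q ∧ R) = 0 ∨ U = U
¬((S ↔ (R → (¬(S → S) → R))) ∨ (Q ∧ R)) = ¬U = U

U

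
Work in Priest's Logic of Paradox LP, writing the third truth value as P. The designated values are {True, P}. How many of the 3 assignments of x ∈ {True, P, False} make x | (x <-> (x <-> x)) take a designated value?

x=True: True ✓
x=P: P ✓
x=False: False ·

2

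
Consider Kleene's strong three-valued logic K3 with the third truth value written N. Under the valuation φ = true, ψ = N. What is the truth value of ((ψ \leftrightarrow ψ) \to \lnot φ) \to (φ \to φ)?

ψ \leftrightarrow ψ = N \leftrightarrow N = N
\lnot φ = \lnot true = false
(ψ \leftrightarrow ψ) \to \lnot φ = N \to false = N  [\lnot N \lor false]
φ \to φ = true \to true = true
((ψ \leftrightarrow ψ) \to \lnot φ) \to (φ \to φ) = N \to true = true

true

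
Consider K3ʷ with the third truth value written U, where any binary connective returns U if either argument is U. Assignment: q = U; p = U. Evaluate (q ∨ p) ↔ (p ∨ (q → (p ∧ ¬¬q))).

q ∨ p = U ∨ U = U
¬q = ¬U = U
¬¬q = ¬U = U
p ∧ ¬¬q = U ∧ U = U
q → (p ∧ ¬¬q) = U → U = U  [any arg is the third value ⇒ result is the third value]
p ∨ (q → (p ∧ ¬¬q)) = U ∨ U = U
(q ∨ p) ↔ (p ∨ (q → (p ∧ ¬¬q))) = U ↔ U = U

U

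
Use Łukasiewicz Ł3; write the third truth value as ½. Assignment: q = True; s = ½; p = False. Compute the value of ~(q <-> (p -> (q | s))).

False

q | s = True | ½ = True
p -> (q | s) = False -> True = True
q <-> (p -> (q | s)) = True <-> True = True
~(q <-> (p -> (q | s))) = ~True = False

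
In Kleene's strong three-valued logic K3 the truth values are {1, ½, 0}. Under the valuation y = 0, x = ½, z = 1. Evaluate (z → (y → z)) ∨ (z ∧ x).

1

y → z = 0 → 1 = 1
z → (y → z) = 1 → 1 = 1
z ∧ x = 1 ∧ ½ = ½
(z → (y → z)) ∨ (z ∧ x) = 1 ∨ ½ = 1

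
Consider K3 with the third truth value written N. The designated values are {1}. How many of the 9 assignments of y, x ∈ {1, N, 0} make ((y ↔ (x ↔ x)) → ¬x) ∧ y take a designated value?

Designated under: (y=1, x=0).

1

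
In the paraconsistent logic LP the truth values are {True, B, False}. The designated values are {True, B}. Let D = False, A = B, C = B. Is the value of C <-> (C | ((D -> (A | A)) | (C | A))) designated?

Yes

A | A = B | B = B
D -> (A | A) = False -> B = True
C | A = B | B = B
(D -> (A | A)) | (C | A) = True | B = True
C | ((D -> (A | A)) | (C | A)) = B | True = True
C <-> (C | ((D -> (A | A)) | (C | A))) = B <-> True = B
B ∈ {True, B}.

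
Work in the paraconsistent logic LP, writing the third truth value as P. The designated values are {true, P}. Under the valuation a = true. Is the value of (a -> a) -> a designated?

Yes

a -> a = true -> true = true
(a -> a) -> a = true -> true = true
true ∈ {true, P}.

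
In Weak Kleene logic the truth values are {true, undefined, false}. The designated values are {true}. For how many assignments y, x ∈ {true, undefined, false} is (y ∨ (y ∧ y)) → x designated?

3

Designated under: (y=true, x=true); (y=false, x=true); (y=false, x=false).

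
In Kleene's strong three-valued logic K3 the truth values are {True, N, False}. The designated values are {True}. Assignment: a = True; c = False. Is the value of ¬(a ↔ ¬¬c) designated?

Yes

¬c = ¬False = True
¬¬c = ¬True = False
a ↔ ¬¬c = True ↔ False = False
¬(a ↔ ¬¬c) = ¬False = True
True ∈ {True}.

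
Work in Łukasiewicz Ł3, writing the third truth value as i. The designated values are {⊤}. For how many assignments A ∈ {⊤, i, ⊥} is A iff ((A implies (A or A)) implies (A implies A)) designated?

A=⊤: ⊤ ✓
A=i: i ·
A=⊥: ⊥ ·

1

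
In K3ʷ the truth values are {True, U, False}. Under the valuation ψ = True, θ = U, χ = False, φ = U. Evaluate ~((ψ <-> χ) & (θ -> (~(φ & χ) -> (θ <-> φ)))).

U

ψ <-> χ = True <-> False = False
φ & χ = U & False = U
~(φ & χ) = ~U = U
θ <-> φ = U <-> U = U
~(φ & χ) -> (θ <-> φ) = U -> U = U  [any arg is the third value ⇒ result is the third value]
θ -> (~(φ & χ) -> (θ <-> φ)) = U -> U = U
(ψ <-> χ) & (θ -> (~(φ & χ) -> (θ <-> φ))) = False & U = U
~((ψ <-> χ) & (θ -> (~(φ & χ) -> (θ <-> φ)))) = ~U = U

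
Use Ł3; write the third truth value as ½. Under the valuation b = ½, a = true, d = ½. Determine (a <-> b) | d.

½

a <-> b = true <-> ½ = ½
(a <-> b) | d = ½ | ½ = ½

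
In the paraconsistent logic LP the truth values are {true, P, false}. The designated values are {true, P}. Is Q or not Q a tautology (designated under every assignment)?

Yes

Every assignment of Q over {true, P, false} gives a value in {true, P}.
In particular, with Q=P: Q or not Q = P.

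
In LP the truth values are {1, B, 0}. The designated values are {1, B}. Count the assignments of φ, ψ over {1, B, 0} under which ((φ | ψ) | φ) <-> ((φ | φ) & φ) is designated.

Of the 9 assignments, 8 give a value in {1, B}.

8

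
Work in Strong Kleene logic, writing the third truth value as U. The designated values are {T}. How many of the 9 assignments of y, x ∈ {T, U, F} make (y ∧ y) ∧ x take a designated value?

1

Designated under: (y=T, x=T).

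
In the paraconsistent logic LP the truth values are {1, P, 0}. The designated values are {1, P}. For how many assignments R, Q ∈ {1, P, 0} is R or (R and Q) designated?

Of the 9 assignments, 6 give a value in {1, P}.

6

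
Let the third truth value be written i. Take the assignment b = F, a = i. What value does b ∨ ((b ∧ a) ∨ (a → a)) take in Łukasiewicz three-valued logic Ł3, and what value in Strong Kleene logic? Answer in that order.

In Łukasiewicz three-valued logic Ł3: b ∧ a = F ∧ i = F
a → a = i → i = T  [min(1, 1−½+½)]
(b ∧ a) ∨ (a → a) = F ∨ T = T
b ∨ ((b ∧ a) ∨ (a → a)) = F ∨ T = T
In Strong Kleene logic: b ∧ a = F ∧ i = F
a → a = i → i = i  [¬i ∨ i]
(b ∧ a) ∨ (a → a) = F ∨ i = i
b ∨ ((b ∧ a) ∨ (a → a)) = F ∨ i = i
They differ because Łukasiewicz three-valued logic Ł3 and Strong Kleene logic treat i differently under implication.

T; i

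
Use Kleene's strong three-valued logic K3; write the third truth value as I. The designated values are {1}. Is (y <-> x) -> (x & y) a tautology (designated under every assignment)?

Countermodel: y=1, x=I gives I, which is not designated.

No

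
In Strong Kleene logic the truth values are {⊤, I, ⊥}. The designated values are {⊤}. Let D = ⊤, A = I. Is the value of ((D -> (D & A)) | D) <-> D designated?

D & A = ⊤ & I = I
D -> (D & A) = ⊤ -> I = I
(D -> (D & A)) | D = I | ⊤ = ⊤
((D -> (D & A)) | D) <-> D = ⊤ <-> ⊤ = ⊤
⊤ ∈ {⊤}.

Yes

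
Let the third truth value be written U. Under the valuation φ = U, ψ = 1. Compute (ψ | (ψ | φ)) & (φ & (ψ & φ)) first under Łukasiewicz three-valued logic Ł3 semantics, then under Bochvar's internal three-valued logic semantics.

U; U

In Łukasiewicz three-valued logic Ł3: ψ | φ = 1 | U = 1
ψ | (ψ | φ) = 1 | 1 = 1
ψ & φ = 1 & U = U
φ & (ψ & φ) = U & U = U
(ψ | (ψ | φ)) & (φ & (ψ & φ)) = 1 & U = U
In Bochvar's internal three-valued logic: ψ | φ = 1 | U = U
ψ | (ψ | φ) = 1 | U = U
ψ & φ = 1 & U = U
φ & (ψ & φ) = U & U = U
(ψ | (ψ | φ)) & (φ & (ψ & φ)) = U & U = U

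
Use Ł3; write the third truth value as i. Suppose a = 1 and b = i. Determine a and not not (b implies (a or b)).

a or b = 1 or i = 1
b implies (a or b) = i implies 1 = 1  [min(1, 1−½+1)]
not (b implies (a or b)) = not 1 = 0
not not (b implies (a or b)) = not 0 = 1
a and not not (b implies (a or b)) = 1 and 1 = 1

1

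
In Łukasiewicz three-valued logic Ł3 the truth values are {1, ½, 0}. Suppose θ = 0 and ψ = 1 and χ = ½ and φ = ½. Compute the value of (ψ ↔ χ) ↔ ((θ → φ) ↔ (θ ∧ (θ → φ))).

½

ψ ↔ χ = 1 ↔ ½ = ½  [1 − |1−½|]
θ → φ = 0 → ½ = 1
θ → φ = 0 → ½ = 1
θ ∧ (θ → φ) = 0 ∧ 1 = 0
(θ → φ) ↔ (θ ∧ (θ → φ)) = 1 ↔ 0 = 0
(ψ ↔ χ) ↔ ((θ → φ) ↔ (θ ∧ (θ → φ))) = ½ ↔ 0 = ½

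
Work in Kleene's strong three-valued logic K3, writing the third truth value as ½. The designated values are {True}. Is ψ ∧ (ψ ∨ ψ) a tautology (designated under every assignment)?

Countermodel: ψ=½ gives ½, which is not designated.

No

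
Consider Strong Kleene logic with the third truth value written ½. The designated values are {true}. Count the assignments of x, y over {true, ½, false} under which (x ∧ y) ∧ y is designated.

1

Designated under: (x=true, y=true).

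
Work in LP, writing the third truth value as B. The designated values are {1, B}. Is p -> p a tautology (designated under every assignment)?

Yes

Every assignment of p over {1, B, 0} gives a value in {1, B}.
In particular, with p=B: p -> p = B.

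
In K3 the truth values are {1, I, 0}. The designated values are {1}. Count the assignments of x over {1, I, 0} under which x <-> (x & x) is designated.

x=1: 1 ✓
x=I: I ·
x=0: 1 ✓

2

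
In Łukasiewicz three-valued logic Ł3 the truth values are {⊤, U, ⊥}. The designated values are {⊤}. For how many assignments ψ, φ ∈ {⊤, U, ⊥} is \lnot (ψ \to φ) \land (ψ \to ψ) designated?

1

Designated under: (ψ=⊤, φ=⊥).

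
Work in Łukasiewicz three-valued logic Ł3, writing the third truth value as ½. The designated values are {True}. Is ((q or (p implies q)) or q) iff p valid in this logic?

Countermodel: q=True, p=½ gives ½, which is not designated.

No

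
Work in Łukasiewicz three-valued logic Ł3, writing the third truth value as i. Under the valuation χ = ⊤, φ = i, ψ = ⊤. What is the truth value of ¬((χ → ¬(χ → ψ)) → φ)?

χ → ψ = ⊤ → ⊤ = ⊤
¬(χ → ψ) = ¬⊤ = ⊥
χ → ¬(χ → ψ) = ⊤ → ⊥ = ⊥
(χ → ¬(χ → ψ)) → φ = ⊥ → i = ⊤
¬((χ → ¬(χ → ψ)) → φ) = ¬⊤ = ⊥

⊥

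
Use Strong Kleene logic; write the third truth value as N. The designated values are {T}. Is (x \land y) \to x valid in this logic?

Countermodel: x=N, y=T gives N, which is not designated.

No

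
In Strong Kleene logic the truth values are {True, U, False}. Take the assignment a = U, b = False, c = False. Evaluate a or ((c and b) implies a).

c and b = False and False = False
(c and b) implies a = False implies U = True  [not False or U]
a or ((c and b) implies a) = U or True = True

True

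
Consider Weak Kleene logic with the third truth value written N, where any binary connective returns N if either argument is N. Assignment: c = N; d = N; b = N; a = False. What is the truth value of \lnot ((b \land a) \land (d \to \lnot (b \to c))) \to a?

N

b \land a = N \land False = N
b \to c = N \to N = N  [any arg is the third value ⇒ result is the third value]
\lnot (b \to c) = \lnot N = N
d \to \lnot (b \to c) = N \to N = N
(b \land a) \land (d \to \lnot (b \to c)) = N \land N = N
\lnot ((b \land a) \land (d \to \lnot (b \to c))) = \lnot N = N
\lnot ((b \land a) \land (d \to \lnot (b \to c))) \to a = N \to False = N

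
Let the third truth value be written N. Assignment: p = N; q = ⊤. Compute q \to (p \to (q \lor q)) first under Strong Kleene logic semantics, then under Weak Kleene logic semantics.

⊤; N

In Strong Kleene logic: q \lor q = ⊤ \lor ⊤ = ⊤
p \to (q \lor q) = N \to ⊤ = ⊤  [\lnot N \lor ⊤]
q \to (p \to (q \lor q)) = ⊤ \to ⊤ = ⊤
In Weak Kleene logic: q \lor q = ⊤ \lor ⊤ = ⊤
p \to (q \lor q) = N \to ⊤ = N  [any arg is the third value ⇒ result is the third value]
q \to (p \to (q \lor q)) = ⊤ \to N = N
They differ because Strong Kleene logic and Weak Kleene logic treat N differently under the binary connectives.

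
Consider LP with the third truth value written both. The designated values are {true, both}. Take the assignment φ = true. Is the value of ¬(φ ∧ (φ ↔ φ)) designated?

φ ↔ φ = true ↔ true = true
φ ∧ (φ ↔ φ) = true ∧ true = true
¬(φ ∧ (φ ↔ φ)) = ¬true = false
false ∉ {true, both}.

No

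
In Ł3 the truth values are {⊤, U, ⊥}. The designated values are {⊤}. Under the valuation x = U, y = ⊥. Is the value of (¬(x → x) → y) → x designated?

x → x = U → U = ⊤  [min(1, 1−½+½)]
¬(x → x) = ¬⊤ = ⊥
¬(x → x) → y = ⊥ → ⊥ = ⊤
(¬(x → x) → y) → x = ⊤ → U = U
U ∉ {⊤}.

No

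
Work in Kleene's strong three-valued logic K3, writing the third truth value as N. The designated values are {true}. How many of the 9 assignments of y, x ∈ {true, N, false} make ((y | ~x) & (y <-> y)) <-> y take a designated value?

4

Designated under: (y=true, x=true); (y=true, x=N); (y=true, x=false); (y=false, x=true).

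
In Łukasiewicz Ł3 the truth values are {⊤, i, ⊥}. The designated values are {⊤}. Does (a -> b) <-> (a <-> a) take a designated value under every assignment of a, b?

No

Countermodel: a=⊤, b=i gives i, which is not designated.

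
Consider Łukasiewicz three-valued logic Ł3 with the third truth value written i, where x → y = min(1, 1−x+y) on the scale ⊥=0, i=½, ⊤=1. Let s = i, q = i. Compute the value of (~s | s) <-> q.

~s = ~i = i
~s | s = i | i = i
(~s | s) <-> q = i <-> i = ⊤  [1 − |½−½|]

⊤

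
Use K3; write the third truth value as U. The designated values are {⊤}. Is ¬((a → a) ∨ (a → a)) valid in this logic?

Countermodel: a=⊤ gives ⊥, which is not designated.

No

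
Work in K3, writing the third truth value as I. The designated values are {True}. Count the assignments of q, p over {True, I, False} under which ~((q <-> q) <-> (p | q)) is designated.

Designated under: (q=False, p=False).

1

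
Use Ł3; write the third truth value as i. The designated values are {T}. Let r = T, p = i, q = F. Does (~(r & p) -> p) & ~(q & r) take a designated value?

Yes

r & p = T & i = i
~(r & p) = ~i = i
~(r & p) -> p = i -> i = T  [min(1, 1−½+½)]
q & r = F & T = F
~(q & r) = ~F = T
(~(r & p) -> p) & ~(q & r) = T & T = T
T ∈ {T}.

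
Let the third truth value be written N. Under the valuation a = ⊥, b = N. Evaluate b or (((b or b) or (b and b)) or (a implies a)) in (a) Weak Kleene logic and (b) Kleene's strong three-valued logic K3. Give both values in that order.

N; ⊤

In Weak Kleene logic: b or b = N or N = N
b and b = N and N = N
(b or b) or (b and b) = N or N = N
a implies a = ⊥ implies ⊥ = ⊤
((b or b) or (b and b)) or (a implies a) = N or ⊤ = N
b or (((b or b) or (b and b)) or (a implies a)) = N or N = N
In Kleene's strong three-valued logic K3: b or b = N or N = N
b and b = N and N = N
(b or b) or (b and b) = N or N = N
a implies a = ⊥ implies ⊥ = ⊤
((b or b) or (b and b)) or (a implies a) = N or ⊤ = ⊤
b or (((b or b) or (b and b)) or (a implies a)) = N or ⊤ = ⊤
They differ because Weak Kleene logic and Kleene's strong three-valued logic K3 treat N differently under the binary connectives.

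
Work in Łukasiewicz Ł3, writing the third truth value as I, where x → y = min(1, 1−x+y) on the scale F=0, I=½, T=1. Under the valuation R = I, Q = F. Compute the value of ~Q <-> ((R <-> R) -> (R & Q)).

~Q = ~F = T
R <-> R = I <-> I = T  [1 − |½−½|]
R & Q = I & F = F
(R <-> R) -> (R & Q) = T -> F = F
~Q <-> ((R <-> R) -> (R & Q)) = T <-> F = F

F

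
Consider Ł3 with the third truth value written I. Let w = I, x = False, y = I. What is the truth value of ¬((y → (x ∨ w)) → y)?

x ∨ w = False ∨ I = I
y → (x ∨ w) = I → I = True
(y → (x ∨ w)) → y = True → I = I
¬((y → (x ∨ w)) → y) = ¬I = I

I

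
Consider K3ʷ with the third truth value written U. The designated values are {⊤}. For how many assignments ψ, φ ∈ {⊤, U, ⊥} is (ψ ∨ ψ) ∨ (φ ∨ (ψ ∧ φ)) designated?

3

Designated under: (ψ=⊤, φ=⊤); (ψ=⊤, φ=⊥); (ψ=⊥, φ=⊤).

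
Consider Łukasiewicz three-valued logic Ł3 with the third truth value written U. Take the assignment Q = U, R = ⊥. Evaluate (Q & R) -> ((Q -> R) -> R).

Q & R = U & ⊥ = ⊥
Q -> R = U -> ⊥ = U
(Q -> R) -> R = U -> ⊥ = U
(Q & R) -> ((Q -> R) -> R) = ⊥ -> U = ⊤

⊤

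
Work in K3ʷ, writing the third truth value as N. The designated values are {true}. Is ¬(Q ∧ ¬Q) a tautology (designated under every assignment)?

No

Countermodel: Q=N gives N, which is not designated.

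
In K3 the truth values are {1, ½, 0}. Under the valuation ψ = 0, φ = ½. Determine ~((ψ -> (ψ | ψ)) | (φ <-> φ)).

0

ψ | ψ = 0 | 0 = 0
ψ -> (ψ | ψ) = 0 -> 0 = 1
φ <-> φ = ½ <-> ½ = ½
(ψ -> (ψ | ψ)) | (φ <-> φ) = 1 | ½ = 1
~((ψ -> (ψ | ψ)) | (φ <-> φ)) = ~1 = 0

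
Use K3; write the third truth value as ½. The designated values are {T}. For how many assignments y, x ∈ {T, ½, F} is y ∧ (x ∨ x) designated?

1

Designated under: (y=T, x=T).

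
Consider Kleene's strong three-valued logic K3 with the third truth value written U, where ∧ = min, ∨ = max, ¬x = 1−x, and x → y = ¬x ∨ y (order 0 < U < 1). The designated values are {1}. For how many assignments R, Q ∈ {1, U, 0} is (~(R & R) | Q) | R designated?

7

Of the 9 assignments, 7 give a value in {1}.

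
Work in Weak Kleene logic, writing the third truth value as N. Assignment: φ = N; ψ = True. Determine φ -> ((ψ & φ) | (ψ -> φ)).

N

ψ & φ = True & N = N
ψ -> φ = True -> N = N  [any arg is the third value ⇒ result is the third value]
(ψ & φ) | (ψ -> φ) = N | N = N
φ -> ((ψ & φ) | (ψ -> φ)) = N -> N = N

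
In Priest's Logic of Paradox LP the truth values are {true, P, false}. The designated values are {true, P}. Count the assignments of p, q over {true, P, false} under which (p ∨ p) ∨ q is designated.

8

Of the 9 assignments, 8 give a value in {true, P}.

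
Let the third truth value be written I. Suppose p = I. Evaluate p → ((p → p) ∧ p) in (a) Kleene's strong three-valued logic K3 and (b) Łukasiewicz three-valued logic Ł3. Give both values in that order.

I; T

In Kleene's strong three-valued logic K3: p → p = I → I = I  [¬I ∨ I]
(p → p) ∧ p = I ∧ I = I
p → ((p → p) ∧ p) = I → I = I
In Łukasiewicz three-valued logic Ł3: p → p = I → I = T  [min(1, 1−½+½)]
(p → p) ∧ p = T ∧ I = I
p → ((p → p) ∧ p) = I → I = T
They differ because Kleene's strong three-valued logic K3 and Łukasiewicz three-valued logic Ł3 treat I differently under implication.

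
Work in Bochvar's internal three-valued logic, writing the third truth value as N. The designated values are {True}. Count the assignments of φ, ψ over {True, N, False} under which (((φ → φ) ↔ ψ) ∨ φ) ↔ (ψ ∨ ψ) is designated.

3

Designated under: (φ=True, ψ=True); (φ=False, ψ=True); (φ=False, ψ=False).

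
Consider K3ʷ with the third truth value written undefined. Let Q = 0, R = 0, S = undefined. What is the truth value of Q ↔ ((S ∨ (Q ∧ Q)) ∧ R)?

undefined

Q ∧ Q = 0 ∧ 0 = 0
S ∨ (Q ∧ Q) = undefined ∨ 0 = undefined
(S ∨ (Q ∧ Q)) ∧ R = undefined ∧ 0 = undefined
Q ↔ ((S ∨ (Q ∧ Q)) ∧ R) = 0 ↔ undefined = undefined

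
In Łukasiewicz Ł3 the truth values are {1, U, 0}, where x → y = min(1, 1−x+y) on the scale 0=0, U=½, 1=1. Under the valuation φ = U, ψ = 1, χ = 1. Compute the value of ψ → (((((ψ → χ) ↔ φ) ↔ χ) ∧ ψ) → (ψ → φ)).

1

ψ → χ = 1 → 1 = 1
(ψ → χ) ↔ φ = 1 ↔ U = U  [1 − |1−½|]
((ψ → χ) ↔ φ) ↔ χ = U ↔ 1 = U
(((ψ → χ) ↔ φ) ↔ χ) ∧ ψ = U ∧ 1 = U
ψ → φ = 1 → U = U
((((ψ → χ) ↔ φ) ↔ χ) ∧ ψ) → (ψ → φ) = U → U = 1
ψ → (((((ψ → χ) ↔ φ) ↔ χ) ∧ ψ) → (ψ → φ)) = 1 → 1 = 1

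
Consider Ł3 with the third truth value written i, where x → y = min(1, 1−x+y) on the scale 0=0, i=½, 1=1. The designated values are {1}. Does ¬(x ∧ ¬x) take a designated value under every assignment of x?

Countermodel: x=i gives i, which is not designated.

No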